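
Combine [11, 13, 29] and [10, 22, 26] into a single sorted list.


List A: [11, 13, 29]
List B: [10, 22, 26]
Repeatedly compare the front elements and take the smaller:
  11 vs 10 -> take 10
  11 vs 22 -> take 11
  13 vs 22 -> take 13
  29 vs 22 -> take 22
  29 vs 26 -> take 26
  B is exhausted; append the rest of A: [29]
Final answer: [10, 11, 13, 22, 26, 29]


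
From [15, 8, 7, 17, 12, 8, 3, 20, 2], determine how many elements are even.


Check each element:
  15 is odd
  8 is even
  7 is odd
  17 is odd
  12 is even
  8 is even
  3 is odd
  20 is even
  2 is even
Evens: [8, 12, 8, 20, 2]
Count of evens = 5
Final answer: 5


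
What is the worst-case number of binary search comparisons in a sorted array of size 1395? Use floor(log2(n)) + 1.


Binary search halves the search space each step.
Maximum comparisons = floor(log2(1395)) + 1
log2(1395) = 10.446
floor(log2(1395)) = 10, so 10 + 1 = 11
Final answer: 11


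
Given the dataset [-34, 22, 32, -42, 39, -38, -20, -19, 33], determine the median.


First, sort the list: [-42, -38, -34, -20, -19, 22, 32, 33, 39]
The list has 9 elements (odd count).
The middle index is 4 (0-based), and the element there is -19.
Final answer: -19


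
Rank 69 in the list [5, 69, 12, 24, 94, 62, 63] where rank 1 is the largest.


Sort descending: [94, 69, 63, 62, 24, 12, 5]
Find 69 in the sorted list.
69 is at position 2.
Final answer: 2


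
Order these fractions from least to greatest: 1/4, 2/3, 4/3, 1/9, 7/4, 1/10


Convert to decimal for comparison:
  1/4 = 0.25
  2/3 = 0.6667
  4/3 = 1.3333
  1/9 = 0.1111
  7/4 = 1.75
  1/10 = 0.1
Decimals in increasing order: 0.1 < 0.1111 < 0.25 < 0.6667 < 1.3333 < 1.75
Writing each back as its fraction gives the sorted order.
Final answer: 1/10, 1/9, 1/4, 2/3, 4/3, 7/4


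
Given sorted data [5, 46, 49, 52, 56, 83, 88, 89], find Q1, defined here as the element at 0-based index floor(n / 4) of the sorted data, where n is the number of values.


The list has n = 8 elements.
Q1 index = floor(8 / 4) = floor(2) = 2
Counting from index 0 in the sorted data, the element at index 2 is 49.
Final answer: 49


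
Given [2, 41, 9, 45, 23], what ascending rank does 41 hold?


Sort ascending: [2, 9, 23, 41, 45]
Find 41 in the sorted list.
41 is at position 4 (1-indexed).
Final answer: 4


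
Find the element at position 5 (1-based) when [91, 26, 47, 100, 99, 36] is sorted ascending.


Sort ascending: [26, 36, 47, 91, 99, 100]
The 5th element (1-indexed) is at index 4.
Value = 99
Final answer: 99


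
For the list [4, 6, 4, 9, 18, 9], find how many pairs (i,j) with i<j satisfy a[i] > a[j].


For each element, count the later elements that are smaller than it:
  4 (index 0): smaller elements after it = [] -> 0
  6 (index 1): smaller elements after it = [4] -> 1
  4 (index 2): smaller elements after it = [] -> 0
  9 (index 3): smaller elements after it = [] -> 0
  18 (index 4): smaller elements after it = [9] -> 1
Total inversions = 0 + 1 + 0 + 0 + 1 = 2
Final answer: 2


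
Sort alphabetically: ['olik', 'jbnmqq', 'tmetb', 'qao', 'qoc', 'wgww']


Compare strings character by character (the first differing letter decides):
  'jbnmqq' < 'olik' since 'j' < 'o' at position 1
  'olik' < 'qao' since 'o' < 'q' at position 1
  'qao' < 'qoc' since 'a' < 'o' at position 2
  'qoc' < 'tmetb' since 'q' < 't' at position 1
  'tmetb' < 'wgww' since 't' < 'w' at position 1
Chaining these comparisons gives the alphabetical order.
Final answer: ['jbnmqq', 'olik', 'qao', 'qoc', 'tmetb', 'wgww']


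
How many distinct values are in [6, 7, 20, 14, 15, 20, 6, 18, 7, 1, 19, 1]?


List all unique values:
Distinct values: [1, 6, 7, 14, 15, 18, 19, 20]
Count = 8
Final answer: 8


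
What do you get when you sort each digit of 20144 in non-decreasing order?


The number 20144 has digits: 2, 0, 1, 4, 4
Sorted: 0, 1, 2, 4, 4
Joining the sorted digits gives the result.
Final answer: 01244


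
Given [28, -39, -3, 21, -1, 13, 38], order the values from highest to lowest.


Original list: [28, -39, -3, 21, -1, 13, 38]
Repeatedly take the largest remaining element:
  Remaining [28, -39, -3, 21, -1, 13, 38] -> largest is 38
  Remaining [28, -39, -3, 21, -1, 13] -> largest is 28
  Remaining [-39, -3, 21, -1, 13] -> largest is 21
  Remaining [-39, -3, -1, 13] -> largest is 13
  Remaining [-39, -3, -1] -> largest is -1
  Remaining [-39, -3] -> largest is -3
  Remaining [-39] -> largest is -39
Collecting the picks in order gives the descending list.
Final answer: [38, 28, 21, 13, -1, -3, -39]


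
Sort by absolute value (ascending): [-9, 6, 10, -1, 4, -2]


Compute absolute values:
  |-9| = 9
  |6| = 6
  |10| = 10
  |-1| = 1
  |4| = 4
  |-2| = 2
Absolute values in increasing order: 1 < 2 < 4 < 6 < 9 < 10
Listing the original numbers in that order gives the answer.
Final answer: [-1, -2, 4, 6, -9, 10]


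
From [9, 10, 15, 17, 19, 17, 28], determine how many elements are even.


Check each element:
  9 is odd
  10 is even
  15 is odd
  17 is odd
  19 is odd
  17 is odd
  28 is even
Evens: [10, 28]
Count of evens = 2
Final answer: 2


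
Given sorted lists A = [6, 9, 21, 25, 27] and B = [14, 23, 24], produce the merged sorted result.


List A: [6, 9, 21, 25, 27]
List B: [14, 23, 24]
Repeatedly compare the front elements and take the smaller:
  6 vs 14 -> take 6
  9 vs 14 -> take 9
  21 vs 14 -> take 14
  21 vs 23 -> take 21
  25 vs 23 -> take 23
  25 vs 24 -> take 24
  B is exhausted; append the rest of A: [25, 27]
Final answer: [6, 9, 14, 21, 23, 24, 25, 27]


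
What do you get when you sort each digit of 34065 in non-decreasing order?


The number 34065 has digits: 3, 4, 0, 6, 5
Sorted: 0, 3, 4, 5, 6
Joining the sorted digits gives the result.
Final answer: 03456


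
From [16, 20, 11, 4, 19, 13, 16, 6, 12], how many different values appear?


List all unique values:
Distinct values: [4, 6, 11, 12, 13, 16, 19, 20]
Count = 8
Final answer: 8


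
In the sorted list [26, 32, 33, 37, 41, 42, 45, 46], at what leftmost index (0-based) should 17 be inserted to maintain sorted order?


List is sorted: [26, 32, 33, 37, 41, 42, 45, 46]
We need the leftmost position where 17 can be inserted, i.e. the first index whose element is >= 17 (or the end of the list if none is).
Binary search with low=0, high=8 (0-based indices):
  low=0, high=8, mid=4: a[4]=41 >= 17, so high = 4
  low=0, high=4, mid=2: a[2]=33 >= 17, so high = 2
  low=0, high=2, mid=1: a[1]=32 >= 17, so high = 1
  low=0, high=1, mid=0: a[0]=26 >= 17, so high = 0
Now low = high = 0, so the insertion index is 0.
Final answer: 0


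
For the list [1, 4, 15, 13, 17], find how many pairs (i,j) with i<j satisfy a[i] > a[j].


For each element, count the later elements that are smaller than it:
  1 (index 0): smaller elements after it = [] -> 0
  4 (index 1): smaller elements after it = [] -> 0
  15 (index 2): smaller elements after it = [13] -> 1
  13 (index 3): smaller elements after it = [] -> 0
Total inversions = 0 + 0 + 1 + 0 = 1
Final answer: 1


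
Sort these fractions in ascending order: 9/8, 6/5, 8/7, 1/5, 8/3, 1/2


Convert to decimal for comparison:
  9/8 = 1.125
  6/5 = 1.2
  8/7 = 1.1429
  1/5 = 0.2
  8/3 = 2.6667
  1/2 = 0.5
Decimals in increasing order: 0.2 < 0.5 < 1.125 < 1.1429 < 1.2 < 2.6667
Writing each back as its fraction gives the sorted order.
Final answer: 1/5, 1/2, 9/8, 8/7, 6/5, 8/3


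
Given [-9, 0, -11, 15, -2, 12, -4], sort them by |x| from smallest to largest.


Compute absolute values:
  |-9| = 9
  |0| = 0
  |-11| = 11
  |15| = 15
  |-2| = 2
  |12| = 12
  |-4| = 4
Absolute values in increasing order: 0 < 2 < 4 < 9 < 11 < 12 < 15
Listing the original numbers in that order gives the answer.
Final answer: [0, -2, -4, -9, -11, 12, 15]


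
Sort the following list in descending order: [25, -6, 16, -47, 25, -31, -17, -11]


Original list: [25, -6, 16, -47, 25, -31, -17, -11]
Repeatedly take the largest remaining element:
  Remaining [25, -6, 16, -47, 25, -31, -17, -11] -> largest is 25
  Remaining [-6, 16, -47, 25, -31, -17, -11] -> largest is 25
  Remaining [-6, 16, -47, -31, -17, -11] -> largest is 16
  Remaining [-6, -47, -31, -17, -11] -> largest is -6
  Remaining [-47, -31, -17, -11] -> largest is -11
  Remaining [-47, -31, -17] -> largest is -17
  Remaining [-47, -31] -> largest is -31
  Remaining [-47] -> largest is -47
Collecting the picks in order gives the descending list.
Final answer: [25, 25, 16, -6, -11, -17, -31, -47]


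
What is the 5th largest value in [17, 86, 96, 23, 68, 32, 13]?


Sort descending: [96, 86, 68, 32, 23, 17, 13]
The 5th element (1-indexed) is at index 4.
Value = 23
Final answer: 23


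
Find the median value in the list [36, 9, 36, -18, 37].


First, sort the list: [-18, 9, 36, 36, 37]
The list has 5 elements (odd count).
The middle index is 2 (0-based), and the element there is 36.
Final answer: 36


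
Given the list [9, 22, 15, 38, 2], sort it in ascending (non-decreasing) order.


Original list: [9, 22, 15, 38, 2]
Repeatedly take the smallest remaining element:
  Remaining [9, 22, 15, 38, 2] -> smallest is 2
  Remaining [9, 22, 15, 38] -> smallest is 9
  Remaining [22, 15, 38] -> smallest is 15
  Remaining [22, 38] -> smallest is 22
  Remaining [38] -> smallest is 38
Collecting the picks in order gives the sorted list.
Final answer: [2, 9, 15, 22, 38]


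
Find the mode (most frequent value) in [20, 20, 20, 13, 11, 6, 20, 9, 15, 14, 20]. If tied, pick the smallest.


Count the frequency of each value:
  6 appears 1 time(s)
  9 appears 1 time(s)
  11 appears 1 time(s)
  13 appears 1 time(s)
  14 appears 1 time(s)
  15 appears 1 time(s)
  20 appears 5 time(s)
Maximum frequency is 5.
Only 20 reaches that frequency, so it is the mode.
Final answer: 20


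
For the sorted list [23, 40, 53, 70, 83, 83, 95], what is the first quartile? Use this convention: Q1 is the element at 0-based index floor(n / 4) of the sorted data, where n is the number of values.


The list has n = 7 elements.
Q1 index = floor(7 / 4) = floor(1.75) = 1
Counting from index 0 in the sorted data, the element at index 1 is 40.
Final answer: 40


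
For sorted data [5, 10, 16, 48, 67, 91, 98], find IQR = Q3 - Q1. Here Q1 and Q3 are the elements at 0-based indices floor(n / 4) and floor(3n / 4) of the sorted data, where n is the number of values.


The data has n = 7 elements.
Q1 index = floor(7 / 4) = floor(1.75) = 1; Q3 index = floor(3 * 7 / 4) = floor(5.25) = 5
Q1 = element at index 1 = 10
Q3 = element at index 5 = 91
IQR = 91 - 10 = 81
Final answer: 81


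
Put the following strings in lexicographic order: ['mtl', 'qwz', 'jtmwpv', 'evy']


Compare strings character by character (the first differing letter decides):
  'evy' < 'jtmwpv' since 'e' < 'j' at position 1
  'jtmwpv' < 'mtl' since 'j' < 'm' at position 1
  'mtl' < 'qwz' since 'm' < 'q' at position 1
Chaining these comparisons gives the alphabetical order.
Final answer: ['evy', 'jtmwpv', 'mtl', 'qwz']


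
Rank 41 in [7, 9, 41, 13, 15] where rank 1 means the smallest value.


Sort ascending: [7, 9, 13, 15, 41]
Find 41 in the sorted list.
41 is at position 5 (1-indexed).
Final answer: 5


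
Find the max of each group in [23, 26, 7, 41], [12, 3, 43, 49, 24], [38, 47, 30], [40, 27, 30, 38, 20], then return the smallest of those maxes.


Find max of each group:
  Group 1: [23, 26, 7, 41] -> max = 41
  Group 2: [12, 3, 43, 49, 24] -> max = 49
  Group 3: [38, 47, 30] -> max = 47
  Group 4: [40, 27, 30, 38, 20] -> max = 40
Maxes: [41, 49, 47, 40]
Minimum of maxes = 40
Final answer: 40


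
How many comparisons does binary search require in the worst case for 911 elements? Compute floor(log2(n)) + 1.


Binary search halves the search space each step.
Maximum comparisons = floor(log2(911)) + 1
log2(911) = 9.8313
floor(log2(911)) = 9, so 9 + 1 = 10
Final answer: 10


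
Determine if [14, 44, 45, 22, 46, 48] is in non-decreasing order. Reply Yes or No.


Check consecutive pairs:
  14 <= 44? True
  44 <= 45? True
  45 <= 22? False
  22 <= 46? True
  46 <= 48? True
1 consecutive pair(s) are out of order, so the list is not sorted.
Final answer: No


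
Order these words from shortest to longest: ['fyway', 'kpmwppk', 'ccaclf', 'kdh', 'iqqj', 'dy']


Compute lengths:
  'fyway' has length 5
  'kpmwppk' has length 7
  'ccaclf' has length 6
  'kdh' has length 3
  'iqqj' has length 4
  'dy' has length 2
Lengths in increasing order: 2 < 3 < 4 < 5 < 6 < 7
Listing the words in that order gives the answer.
Final answer: ['dy', 'kdh', 'iqqj', 'fyway', 'ccaclf', 'kpmwppk']


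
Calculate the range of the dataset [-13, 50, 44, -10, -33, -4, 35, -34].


Maximum value: 50
Minimum value: -34
Range = 50 - (-34) = 84
Final answer: 84


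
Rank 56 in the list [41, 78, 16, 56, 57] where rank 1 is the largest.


Sort descending: [78, 57, 56, 41, 16]
Find 56 in the sorted list.
56 is at position 3.
Final answer: 3


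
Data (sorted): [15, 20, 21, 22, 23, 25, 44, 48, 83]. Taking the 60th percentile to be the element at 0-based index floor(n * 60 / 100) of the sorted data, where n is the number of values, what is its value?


The dataset has n = 9 elements.
Index = floor(9 * 60 / 100) = floor(540 / 100) = floor(5.4) = 5
Counting from index 0 in the sorted data, the element at index 5 is 25.
Final answer: 25


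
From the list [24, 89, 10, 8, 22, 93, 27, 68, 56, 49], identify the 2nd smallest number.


Sort ascending: [8, 10, 22, 24, 27, 49, 56, 68, 89, 93]
The 2nd element (1-indexed) is at index 1.
Value = 10
Final answer: 10


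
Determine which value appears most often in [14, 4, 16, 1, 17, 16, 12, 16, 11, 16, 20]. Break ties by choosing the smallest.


Count the frequency of each value:
  1 appears 1 time(s)
  4 appears 1 time(s)
  11 appears 1 time(s)
  12 appears 1 time(s)
  14 appears 1 time(s)
  16 appears 4 time(s)
  17 appears 1 time(s)
  20 appears 1 time(s)
Maximum frequency is 4.
Only 16 reaches that frequency, so it is the mode.
Final answer: 16


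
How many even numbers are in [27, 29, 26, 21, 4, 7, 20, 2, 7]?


Check each element:
  27 is odd
  29 is odd
  26 is even
  21 is odd
  4 is even
  7 is odd
  20 is even
  2 is even
  7 is odd
Evens: [26, 4, 20, 2]
Count of evens = 4
Final answer: 4


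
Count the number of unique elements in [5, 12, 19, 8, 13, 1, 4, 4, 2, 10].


List all unique values:
Distinct values: [1, 2, 4, 5, 8, 10, 12, 13, 19]
Count = 9
Final answer: 9


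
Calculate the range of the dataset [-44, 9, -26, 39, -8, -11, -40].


Maximum value: 39
Minimum value: -44
Range = 39 - (-44) = 83
Final answer: 83


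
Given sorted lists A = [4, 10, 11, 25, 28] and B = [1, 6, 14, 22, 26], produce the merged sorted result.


List A: [4, 10, 11, 25, 28]
List B: [1, 6, 14, 22, 26]
Repeatedly compare the front elements and take the smaller:
  4 vs 1 -> take 1
  4 vs 6 -> take 4
  10 vs 6 -> take 6
  10 vs 14 -> take 10
  11 vs 14 -> take 11
  25 vs 14 -> take 14
  25 vs 22 -> take 22
  25 vs 26 -> take 25
  28 vs 26 -> take 26
  B is exhausted; append the rest of A: [28]
Final answer: [1, 4, 6, 10, 11, 14, 22, 25, 26, 28]


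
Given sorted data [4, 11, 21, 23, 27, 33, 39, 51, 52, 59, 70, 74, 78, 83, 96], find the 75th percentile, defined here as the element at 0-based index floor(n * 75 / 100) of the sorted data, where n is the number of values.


The dataset has n = 15 elements.
Index = floor(15 * 75 / 100) = floor(1125 / 100) = floor(11.25) = 11
Counting from index 0 in the sorted data, the element at index 11 is 74.
Final answer: 74


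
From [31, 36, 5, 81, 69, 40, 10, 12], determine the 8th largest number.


Sort descending: [81, 69, 40, 36, 31, 12, 10, 5]
The 8th element (1-indexed) is at index 7.
Value = 5
Final answer: 5


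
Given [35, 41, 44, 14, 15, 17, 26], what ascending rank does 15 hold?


Sort ascending: [14, 15, 17, 26, 35, 41, 44]
Find 15 in the sorted list.
15 is at position 2 (1-indexed).
Final answer: 2


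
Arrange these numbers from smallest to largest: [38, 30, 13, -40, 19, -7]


Original list: [38, 30, 13, -40, 19, -7]
Repeatedly take the smallest remaining element:
  Remaining [38, 30, 13, -40, 19, -7] -> smallest is -40
  Remaining [38, 30, 13, 19, -7] -> smallest is -7
  Remaining [38, 30, 13, 19] -> smallest is 13
  Remaining [38, 30, 19] -> smallest is 19
  Remaining [38, 30] -> smallest is 30
  Remaining [38] -> smallest is 38
Collecting the picks in order gives the sorted list.
Final answer: [-40, -7, 13, 19, 30, 38]


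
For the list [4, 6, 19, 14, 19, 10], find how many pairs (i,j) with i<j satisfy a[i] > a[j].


For each element, count the later elements that are smaller than it:
  4 (index 0): smaller elements after it = [] -> 0
  6 (index 1): smaller elements after it = [] -> 0
  19 (index 2): smaller elements after it = [14, 10] -> 2
  14 (index 3): smaller elements after it = [10] -> 1
  19 (index 4): smaller elements after it = [10] -> 1
Total inversions = 0 + 0 + 2 + 1 + 1 = 4
Final answer: 4


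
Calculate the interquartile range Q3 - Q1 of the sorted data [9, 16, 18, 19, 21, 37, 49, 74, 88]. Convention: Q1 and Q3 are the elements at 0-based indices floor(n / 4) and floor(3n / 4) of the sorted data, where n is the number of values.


The data has n = 9 elements.
Q1 index = floor(9 / 4) = floor(2.25) = 2; Q3 index = floor(3 * 9 / 4) = floor(6.75) = 6
Q1 = element at index 2 = 18
Q3 = element at index 6 = 49
IQR = 49 - 18 = 31
Final answer: 31


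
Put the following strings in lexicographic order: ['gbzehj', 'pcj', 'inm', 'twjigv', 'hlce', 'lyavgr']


Compare strings character by character (the first differing letter decides):
  'gbzehj' < 'hlce' since 'g' < 'h' at position 1
  'hlce' < 'inm' since 'h' < 'i' at position 1
  'inm' < 'lyavgr' since 'i' < 'l' at position 1
  'lyavgr' < 'pcj' since 'l' < 'p' at position 1
  'pcj' < 'twjigv' since 'p' < 't' at position 1
Chaining these comparisons gives the alphabetical order.
Final answer: ['gbzehj', 'hlce', 'inm', 'lyavgr', 'pcj', 'twjigv']


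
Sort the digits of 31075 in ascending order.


The number 31075 has digits: 3, 1, 0, 7, 5
Sorted: 0, 1, 3, 5, 7
Joining the sorted digits gives the result.
Final answer: 01357


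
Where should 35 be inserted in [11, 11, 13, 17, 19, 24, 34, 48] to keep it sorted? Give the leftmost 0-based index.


List is sorted: [11, 11, 13, 17, 19, 24, 34, 48]
We need the leftmost position where 35 can be inserted, i.e. the first index whose element is >= 35 (or the end of the list if none is).
Binary search with low=0, high=8 (0-based indices):
  low=0, high=8, mid=4: a[4]=19 < 35, so low = 5
  low=5, high=8, mid=6: a[6]=34 < 35, so low = 7
  low=7, high=8, mid=7: a[7]=48 >= 35, so high = 7
Now low = high = 7, so the insertion index is 7.
Final answer: 7


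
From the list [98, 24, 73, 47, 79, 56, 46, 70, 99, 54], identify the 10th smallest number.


Sort ascending: [24, 46, 47, 54, 56, 70, 73, 79, 98, 99]
The 10th element (1-indexed) is at index 9.
Value = 99
Final answer: 99


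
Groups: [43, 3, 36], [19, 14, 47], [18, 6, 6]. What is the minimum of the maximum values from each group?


Find max of each group:
  Group 1: [43, 3, 36] -> max = 43
  Group 2: [19, 14, 47] -> max = 47
  Group 3: [18, 6, 6] -> max = 18
Maxes: [43, 47, 18]
Minimum of maxes = 18
Final answer: 18


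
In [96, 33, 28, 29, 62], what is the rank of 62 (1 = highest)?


Sort descending: [96, 62, 33, 29, 28]
Find 62 in the sorted list.
62 is at position 2.
Final answer: 2


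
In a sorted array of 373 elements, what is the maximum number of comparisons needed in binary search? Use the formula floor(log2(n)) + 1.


Binary search halves the search space each step.
Maximum comparisons = floor(log2(373)) + 1
log2(373) = 8.543
floor(log2(373)) = 8, so 8 + 1 = 9
Final answer: 9


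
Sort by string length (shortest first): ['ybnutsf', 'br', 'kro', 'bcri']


Compute lengths:
  'ybnutsf' has length 7
  'br' has length 2
  'kro' has length 3
  'bcri' has length 4
Lengths in increasing order: 2 < 3 < 4 < 7
Listing the words in that order gives the answer.
Final answer: ['br', 'kro', 'bcri', 'ybnutsf']


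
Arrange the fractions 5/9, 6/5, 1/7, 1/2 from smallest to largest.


Convert to decimal for comparison:
  5/9 = 0.5556
  6/5 = 1.2
  1/7 = 0.1429
  1/2 = 0.5
Decimals in increasing order: 0.1429 < 0.5 < 0.5556 < 1.2
Writing each back as its fraction gives the sorted order.
Final answer: 1/7, 1/2, 5/9, 6/5


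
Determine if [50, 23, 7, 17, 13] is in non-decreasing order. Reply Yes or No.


Check consecutive pairs:
  50 <= 23? False
  23 <= 7? False
  7 <= 17? True
  17 <= 13? False
3 consecutive pair(s) are out of order, so the list is not sorted.
Final answer: No


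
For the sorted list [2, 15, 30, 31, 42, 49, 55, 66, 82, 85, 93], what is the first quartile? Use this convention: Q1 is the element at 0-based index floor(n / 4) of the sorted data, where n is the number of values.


The list has n = 11 elements.
Q1 index = floor(11 / 4) = floor(2.75) = 2
Counting from index 0 in the sorted data, the element at index 2 is 30.
Final answer: 30


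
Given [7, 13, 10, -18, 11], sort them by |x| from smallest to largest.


Compute absolute values:
  |7| = 7
  |13| = 13
  |10| = 10
  |-18| = 18
  |11| = 11
Absolute values in increasing order: 7 < 10 < 11 < 13 < 18
Listing the original numbers in that order gives the answer.
Final answer: [7, 10, 11, 13, -18]


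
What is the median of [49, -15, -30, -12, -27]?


First, sort the list: [-30, -27, -15, -12, 49]
The list has 5 elements (odd count).
The middle index is 2 (0-based), and the element there is -15.
Final answer: -15


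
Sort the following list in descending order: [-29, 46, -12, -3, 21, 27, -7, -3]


Original list: [-29, 46, -12, -3, 21, 27, -7, -3]
Repeatedly take the largest remaining element:
  Remaining [-29, 46, -12, -3, 21, 27, -7, -3] -> largest is 46
  Remaining [-29, -12, -3, 21, 27, -7, -3] -> largest is 27
  Remaining [-29, -12, -3, 21, -7, -3] -> largest is 21
  Remaining [-29, -12, -3, -7, -3] -> largest is -3
  Remaining [-29, -12, -7, -3] -> largest is -3
  Remaining [-29, -12, -7] -> largest is -7
  Remaining [-29, -12] -> largest is -12
  Remaining [-29] -> largest is -29
Collecting the picks in order gives the descending list.
Final answer: [46, 27, 21, -3, -3, -7, -12, -29]


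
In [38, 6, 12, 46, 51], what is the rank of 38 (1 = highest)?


Sort descending: [51, 46, 38, 12, 6]
Find 38 in the sorted list.
38 is at position 3.
Final answer: 3


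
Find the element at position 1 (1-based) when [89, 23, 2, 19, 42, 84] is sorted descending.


Sort descending: [89, 84, 42, 23, 19, 2]
The 1st element (1-indexed) is at index 0.
Value = 89
Final answer: 89


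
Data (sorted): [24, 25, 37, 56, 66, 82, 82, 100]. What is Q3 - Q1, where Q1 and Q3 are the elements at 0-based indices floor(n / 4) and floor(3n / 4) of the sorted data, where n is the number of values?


The data has n = 8 elements.
Q1 index = floor(8 / 4) = floor(2) = 2; Q3 index = floor(3 * 8 / 4) = floor(6) = 6
Q1 = element at index 2 = 37
Q3 = element at index 6 = 82
IQR = 82 - 37 = 45
Final answer: 45


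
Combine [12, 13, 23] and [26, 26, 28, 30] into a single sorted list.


List A: [12, 13, 23]
List B: [26, 26, 28, 30]
Repeatedly compare the front elements and take the smaller:
  12 vs 26 -> take 12
  13 vs 26 -> take 13
  23 vs 26 -> take 23
  A is exhausted; append the rest of B: [26, 26, 28, 30]
Final answer: [12, 13, 23, 26, 26, 28, 30]


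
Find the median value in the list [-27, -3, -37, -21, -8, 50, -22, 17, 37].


First, sort the list: [-37, -27, -22, -21, -8, -3, 17, 37, 50]
The list has 9 elements (odd count).
The middle index is 4 (0-based), and the element there is -8.
Final answer: -8


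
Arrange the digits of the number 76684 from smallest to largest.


The number 76684 has digits: 7, 6, 6, 8, 4
Sorted: 4, 6, 6, 7, 8
Joining the sorted digits gives the result.
Final answer: 46678


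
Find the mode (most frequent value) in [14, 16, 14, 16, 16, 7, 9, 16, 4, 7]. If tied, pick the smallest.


Count the frequency of each value:
  4 appears 1 time(s)
  7 appears 2 time(s)
  9 appears 1 time(s)
  14 appears 2 time(s)
  16 appears 4 time(s)
Maximum frequency is 4.
Only 16 reaches that frequency, so it is the mode.
Final answer: 16


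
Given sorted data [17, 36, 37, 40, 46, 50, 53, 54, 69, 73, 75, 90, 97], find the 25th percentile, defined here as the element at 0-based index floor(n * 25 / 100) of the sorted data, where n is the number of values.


The dataset has n = 13 elements.
Index = floor(13 * 25 / 100) = floor(325 / 100) = floor(3.25) = 3
Counting from index 0 in the sorted data, the element at index 3 is 40.
Final answer: 40


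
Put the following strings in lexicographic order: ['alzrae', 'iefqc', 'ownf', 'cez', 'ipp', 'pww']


Compare strings character by character (the first differing letter decides):
  'alzrae' < 'cez' since 'a' < 'c' at position 1
  'cez' < 'iefqc' since 'c' < 'i' at position 1
  'iefqc' < 'ipp' since 'e' < 'p' at position 2
  'ipp' < 'ownf' since 'i' < 'o' at position 1
  'ownf' < 'pww' since 'o' < 'p' at position 1
Chaining these comparisons gives the alphabetical order.
Final answer: ['alzrae', 'cez', 'iefqc', 'ipp', 'ownf', 'pww']


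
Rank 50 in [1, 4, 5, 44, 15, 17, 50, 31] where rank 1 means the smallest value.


Sort ascending: [1, 4, 5, 15, 17, 31, 44, 50]
Find 50 in the sorted list.
50 is at position 8 (1-indexed).
Final answer: 8


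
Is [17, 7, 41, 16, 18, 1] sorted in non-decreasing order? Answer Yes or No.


Check consecutive pairs:
  17 <= 7? False
  7 <= 41? True
  41 <= 16? False
  16 <= 18? True
  18 <= 1? False
3 consecutive pair(s) are out of order, so the list is not sorted.
Final answer: No


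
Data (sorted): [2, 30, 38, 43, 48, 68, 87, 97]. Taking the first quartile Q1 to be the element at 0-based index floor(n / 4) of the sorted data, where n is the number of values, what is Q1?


The list has n = 8 elements.
Q1 index = floor(8 / 4) = floor(2) = 2
Counting from index 0 in the sorted data, the element at index 2 is 38.
Final answer: 38


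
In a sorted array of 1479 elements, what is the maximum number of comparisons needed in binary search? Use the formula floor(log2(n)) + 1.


Binary search halves the search space each step.
Maximum comparisons = floor(log2(1479)) + 1
log2(1479) = 10.5304
floor(log2(1479)) = 10, so 10 + 1 = 11
Final answer: 11


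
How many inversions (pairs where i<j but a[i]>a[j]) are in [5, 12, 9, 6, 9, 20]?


For each element, count the later elements that are smaller than it:
  5 (index 0): smaller elements after it = [] -> 0
  12 (index 1): smaller elements after it = [9, 6, 9] -> 3
  9 (index 2): smaller elements after it = [6] -> 1
  6 (index 3): smaller elements after it = [] -> 0
  9 (index 4): smaller elements after it = [] -> 0
Total inversions = 0 + 3 + 1 + 0 + 0 = 4
Final answer: 4


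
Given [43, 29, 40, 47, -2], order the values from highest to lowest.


Original list: [43, 29, 40, 47, -2]
Repeatedly take the largest remaining element:
  Remaining [43, 29, 40, 47, -2] -> largest is 47
  Remaining [43, 29, 40, -2] -> largest is 43
  Remaining [29, 40, -2] -> largest is 40
  Remaining [29, -2] -> largest is 29
  Remaining [-2] -> largest is -2
Collecting the picks in order gives the descending list.
Final answer: [47, 43, 40, 29, -2]


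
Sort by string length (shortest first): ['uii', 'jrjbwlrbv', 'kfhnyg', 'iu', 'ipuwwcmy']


Compute lengths:
  'uii' has length 3
  'jrjbwlrbv' has length 9
  'kfhnyg' has length 6
  'iu' has length 2
  'ipuwwcmy' has length 8
Lengths in increasing order: 2 < 3 < 6 < 8 < 9
Listing the words in that order gives the answer.
Final answer: ['iu', 'uii', 'kfhnyg', 'ipuwwcmy', 'jrjbwlrbv']


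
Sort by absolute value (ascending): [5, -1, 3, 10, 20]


Compute absolute values:
  |5| = 5
  |-1| = 1
  |3| = 3
  |10| = 10
  |20| = 20
Absolute values in increasing order: 1 < 3 < 5 < 10 < 20
Listing the original numbers in that order gives the answer.
Final answer: [-1, 3, 5, 10, 20]


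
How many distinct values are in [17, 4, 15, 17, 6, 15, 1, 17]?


List all unique values:
Distinct values: [1, 4, 6, 15, 17]
Count = 5
Final answer: 5


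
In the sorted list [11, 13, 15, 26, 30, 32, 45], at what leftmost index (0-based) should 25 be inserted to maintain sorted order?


List is sorted: [11, 13, 15, 26, 30, 32, 45]
We need the leftmost position where 25 can be inserted, i.e. the first index whose element is >= 25 (or the end of the list if none is).
Binary search with low=0, high=7 (0-based indices):
  low=0, high=7, mid=3: a[3]=26 >= 25, so high = 3
  low=0, high=3, mid=1: a[1]=13 < 25, so low = 2
  low=2, high=3, mid=2: a[2]=15 < 25, so low = 3
Now low = high = 3, so the insertion index is 3.
Final answer: 3


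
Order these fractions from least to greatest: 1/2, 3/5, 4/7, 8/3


Convert to decimal for comparison:
  1/2 = 0.5
  3/5 = 0.6
  4/7 = 0.5714
  8/3 = 2.6667
Decimals in increasing order: 0.5 < 0.5714 < 0.6 < 2.6667
Writing each back as its fraction gives the sorted order.
Final answer: 1/2, 4/7, 3/5, 8/3


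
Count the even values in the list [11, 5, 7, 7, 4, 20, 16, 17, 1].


Check each element:
  11 is odd
  5 is odd
  7 is odd
  7 is odd
  4 is even
  20 is even
  16 is even
  17 is odd
  1 is odd
Evens: [4, 20, 16]
Count of evens = 3
Final answer: 3


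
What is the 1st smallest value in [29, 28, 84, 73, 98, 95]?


Sort ascending: [28, 29, 73, 84, 95, 98]
The 1st element (1-indexed) is at index 0.
Value = 28
Final answer: 28


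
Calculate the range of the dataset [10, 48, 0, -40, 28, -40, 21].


Maximum value: 48
Minimum value: -40
Range = 48 - (-40) = 88
Final answer: 88


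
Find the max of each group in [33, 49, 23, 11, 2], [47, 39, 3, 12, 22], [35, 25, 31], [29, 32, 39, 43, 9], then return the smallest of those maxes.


Find max of each group:
  Group 1: [33, 49, 23, 11, 2] -> max = 49
  Group 2: [47, 39, 3, 12, 22] -> max = 47
  Group 3: [35, 25, 31] -> max = 35
  Group 4: [29, 32, 39, 43, 9] -> max = 43
Maxes: [49, 47, 35, 43]
Minimum of maxes = 35
Final answer: 35


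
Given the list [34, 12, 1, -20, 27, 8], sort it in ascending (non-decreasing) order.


Original list: [34, 12, 1, -20, 27, 8]
Repeatedly take the smallest remaining element:
  Remaining [34, 12, 1, -20, 27, 8] -> smallest is -20
  Remaining [34, 12, 1, 27, 8] -> smallest is 1
  Remaining [34, 12, 27, 8] -> smallest is 8
  Remaining [34, 12, 27] -> smallest is 12
  Remaining [34, 27] -> smallest is 27
  Remaining [34] -> smallest is 34
Collecting the picks in order gives the sorted list.
Final answer: [-20, 1, 8, 12, 27, 34]


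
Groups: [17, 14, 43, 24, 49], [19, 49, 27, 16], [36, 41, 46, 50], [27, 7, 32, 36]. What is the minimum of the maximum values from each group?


Find max of each group:
  Group 1: [17, 14, 43, 24, 49] -> max = 49
  Group 2: [19, 49, 27, 16] -> max = 49
  Group 3: [36, 41, 46, 50] -> max = 50
  Group 4: [27, 7, 32, 36] -> max = 36
Maxes: [49, 49, 50, 36]
Minimum of maxes = 36
Final answer: 36


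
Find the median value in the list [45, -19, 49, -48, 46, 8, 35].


First, sort the list: [-48, -19, 8, 35, 45, 46, 49]
The list has 7 elements (odd count).
The middle index is 3 (0-based), and the element there is 35.
Final answer: 35


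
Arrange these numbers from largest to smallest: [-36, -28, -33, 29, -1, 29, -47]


Original list: [-36, -28, -33, 29, -1, 29, -47]
Repeatedly take the largest remaining element:
  Remaining [-36, -28, -33, 29, -1, 29, -47] -> largest is 29
  Remaining [-36, -28, -33, -1, 29, -47] -> largest is 29
  Remaining [-36, -28, -33, -1, -47] -> largest is -1
  Remaining [-36, -28, -33, -47] -> largest is -28
  Remaining [-36, -33, -47] -> largest is -33
  Remaining [-36, -47] -> largest is -36
  Remaining [-47] -> largest is -47
Collecting the picks in order gives the descending list.
Final answer: [29, 29, -1, -28, -33, -36, -47]


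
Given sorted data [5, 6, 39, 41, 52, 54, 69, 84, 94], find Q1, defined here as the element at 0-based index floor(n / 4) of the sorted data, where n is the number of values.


The list has n = 9 elements.
Q1 index = floor(9 / 4) = floor(2.25) = 2
Counting from index 0 in the sorted data, the element at index 2 is 39.
Final answer: 39


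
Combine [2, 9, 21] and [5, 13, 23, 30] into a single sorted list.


List A: [2, 9, 21]
List B: [5, 13, 23, 30]
Repeatedly compare the front elements and take the smaller:
  2 vs 5 -> take 2
  9 vs 5 -> take 5
  9 vs 13 -> take 9
  21 vs 13 -> take 13
  21 vs 23 -> take 21
  A is exhausted; append the rest of B: [23, 30]
Final answer: [2, 5, 9, 13, 21, 23, 30]


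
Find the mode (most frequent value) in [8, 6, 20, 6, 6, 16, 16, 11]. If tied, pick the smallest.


Count the frequency of each value:
  6 appears 3 time(s)
  8 appears 1 time(s)
  11 appears 1 time(s)
  16 appears 2 time(s)
  20 appears 1 time(s)
Maximum frequency is 3.
Only 6 reaches that frequency, so it is the mode.
Final answer: 6


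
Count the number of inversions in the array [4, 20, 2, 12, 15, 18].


For each element, count the later elements that are smaller than it:
  4 (index 0): smaller elements after it = [2] -> 1
  20 (index 1): smaller elements after it = [2, 12, 15, 18] -> 4
  2 (index 2): smaller elements after it = [] -> 0
  12 (index 3): smaller elements after it = [] -> 0
  15 (index 4): smaller elements after it = [] -> 0
Total inversions = 1 + 4 + 0 + 0 + 0 = 5
Final answer: 5


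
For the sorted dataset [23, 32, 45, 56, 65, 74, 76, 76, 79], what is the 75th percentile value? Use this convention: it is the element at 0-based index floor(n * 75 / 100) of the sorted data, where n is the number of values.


The dataset has n = 9 elements.
Index = floor(9 * 75 / 100) = floor(675 / 100) = floor(6.75) = 6
Counting from index 0 in the sorted data, the element at index 6 is 76.
Final answer: 76


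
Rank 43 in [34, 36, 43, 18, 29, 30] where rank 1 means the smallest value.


Sort ascending: [18, 29, 30, 34, 36, 43]
Find 43 in the sorted list.
43 is at position 6 (1-indexed).
Final answer: 6


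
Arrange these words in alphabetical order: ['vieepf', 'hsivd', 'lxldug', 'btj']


Compare strings character by character (the first differing letter decides):
  'btj' < 'hsivd' since 'b' < 'h' at position 1
  'hsivd' < 'lxldug' since 'h' < 'l' at position 1
  'lxldug' < 'vieepf' since 'l' < 'v' at position 1
Chaining these comparisons gives the alphabetical order.
Final answer: ['btj', 'hsivd', 'lxldug', 'vieepf']


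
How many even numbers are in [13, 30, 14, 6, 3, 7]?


Check each element:
  13 is odd
  30 is even
  14 is even
  6 is even
  3 is odd
  7 is odd
Evens: [30, 14, 6]
Count of evens = 3
Final answer: 3


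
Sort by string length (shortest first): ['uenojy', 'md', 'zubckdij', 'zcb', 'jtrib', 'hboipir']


Compute lengths:
  'uenojy' has length 6
  'md' has length 2
  'zubckdij' has length 8
  'zcb' has length 3
  'jtrib' has length 5
  'hboipir' has length 7
Lengths in increasing order: 2 < 3 < 5 < 6 < 7 < 8
Listing the words in that order gives the answer.
Final answer: ['md', 'zcb', 'jtrib', 'uenojy', 'hboipir', 'zubckdij']


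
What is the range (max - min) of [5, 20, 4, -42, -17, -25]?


Maximum value: 20
Minimum value: -42
Range = 20 - (-42) = 62
Final answer: 62


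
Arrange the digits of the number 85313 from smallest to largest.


The number 85313 has digits: 8, 5, 3, 1, 3
Sorted: 1, 3, 3, 5, 8
Joining the sorted digits gives the result.
Final answer: 13358


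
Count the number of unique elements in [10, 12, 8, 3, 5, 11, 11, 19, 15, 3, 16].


List all unique values:
Distinct values: [3, 5, 8, 10, 11, 12, 15, 16, 19]
Count = 9
Final answer: 9


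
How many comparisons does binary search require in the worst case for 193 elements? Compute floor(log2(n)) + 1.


Binary search halves the search space each step.
Maximum comparisons = floor(log2(193)) + 1
log2(193) = 7.5925
floor(log2(193)) = 7, so 7 + 1 = 8
Final answer: 8


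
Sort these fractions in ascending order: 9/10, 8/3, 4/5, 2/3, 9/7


Convert to decimal for comparison:
  9/10 = 0.9
  8/3 = 2.6667
  4/5 = 0.8
  2/3 = 0.6667
  9/7 = 1.2857
Decimals in increasing order: 0.6667 < 0.8 < 0.9 < 1.2857 < 2.6667
Writing each back as its fraction gives the sorted order.
Final answer: 2/3, 4/5, 9/10, 9/7, 8/3


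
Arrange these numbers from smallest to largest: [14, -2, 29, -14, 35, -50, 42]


Original list: [14, -2, 29, -14, 35, -50, 42]
Repeatedly take the smallest remaining element:
  Remaining [14, -2, 29, -14, 35, -50, 42] -> smallest is -50
  Remaining [14, -2, 29, -14, 35, 42] -> smallest is -14
  Remaining [14, -2, 29, 35, 42] -> smallest is -2
  Remaining [14, 29, 35, 42] -> smallest is 14
  Remaining [29, 35, 42] -> smallest is 29
  Remaining [35, 42] -> smallest is 35
  Remaining [42] -> smallest is 42
Collecting the picks in order gives the sorted list.
Final answer: [-50, -14, -2, 14, 29, 35, 42]


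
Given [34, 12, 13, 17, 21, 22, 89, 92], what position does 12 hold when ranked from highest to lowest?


Sort descending: [92, 89, 34, 22, 21, 17, 13, 12]
Find 12 in the sorted list.
12 is at position 8.
Final answer: 8


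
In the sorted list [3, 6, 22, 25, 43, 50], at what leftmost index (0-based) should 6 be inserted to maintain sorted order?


List is sorted: [3, 6, 22, 25, 43, 50]
We need the leftmost position where 6 can be inserted, i.e. the first index whose element is >= 6 (or the end of the list if none is).
Binary search with low=0, high=6 (0-based indices):
  low=0, high=6, mid=3: a[3]=25 >= 6, so high = 3
  low=0, high=3, mid=1: a[1]=6 >= 6, so high = 1
  low=0, high=1, mid=0: a[0]=3 < 6, so low = 1
Now low = high = 1, so the insertion index is 1.
Final answer: 1


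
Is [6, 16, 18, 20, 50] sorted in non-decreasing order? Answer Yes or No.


Check consecutive pairs:
  6 <= 16? True
  16 <= 18? True
  18 <= 20? True
  20 <= 50? True
Every consecutive pair is in order, so the list is non-decreasing.
Final answer: Yes


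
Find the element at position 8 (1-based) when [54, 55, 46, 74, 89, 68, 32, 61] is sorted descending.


Sort descending: [89, 74, 68, 61, 55, 54, 46, 32]
The 8th element (1-indexed) is at index 7.
Value = 32
Final answer: 32


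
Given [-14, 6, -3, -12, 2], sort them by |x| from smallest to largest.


Compute absolute values:
  |-14| = 14
  |6| = 6
  |-3| = 3
  |-12| = 12
  |2| = 2
Absolute values in increasing order: 2 < 3 < 6 < 12 < 14
Listing the original numbers in that order gives the answer.
Final answer: [2, -3, 6, -12, -14]


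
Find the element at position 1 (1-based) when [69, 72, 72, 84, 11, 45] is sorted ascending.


Sort ascending: [11, 45, 69, 72, 72, 84]
The 1st element (1-indexed) is at index 0.
Value = 11
Final answer: 11


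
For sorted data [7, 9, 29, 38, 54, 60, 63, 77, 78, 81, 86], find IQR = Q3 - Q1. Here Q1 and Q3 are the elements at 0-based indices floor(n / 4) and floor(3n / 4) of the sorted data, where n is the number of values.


The data has n = 11 elements.
Q1 index = floor(11 / 4) = floor(2.75) = 2; Q3 index = floor(3 * 11 / 4) = floor(8.25) = 8
Q1 = element at index 2 = 29
Q3 = element at index 8 = 78
IQR = 78 - 29 = 49
Final answer: 49


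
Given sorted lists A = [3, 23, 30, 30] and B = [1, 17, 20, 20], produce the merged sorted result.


List A: [3, 23, 30, 30]
List B: [1, 17, 20, 20]
Repeatedly compare the front elements and take the smaller:
  3 vs 1 -> take 1
  3 vs 17 -> take 3
  23 vs 17 -> take 17
  23 vs 20 -> take 20
  23 vs 20 -> take 20
  B is exhausted; append the rest of A: [23, 30, 30]
Final answer: [1, 3, 17, 20, 20, 23, 30, 30]


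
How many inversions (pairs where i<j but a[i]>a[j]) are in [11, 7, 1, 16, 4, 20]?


For each element, count the later elements that are smaller than it:
  11 (index 0): smaller elements after it = [7, 1, 4] -> 3
  7 (index 1): smaller elements after it = [1, 4] -> 2
  1 (index 2): smaller elements after it = [] -> 0
  16 (index 3): smaller elements after it = [4] -> 1
  4 (index 4): smaller elements after it = [] -> 0
Total inversions = 3 + 2 + 0 + 1 + 0 = 6
Final answer: 6
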